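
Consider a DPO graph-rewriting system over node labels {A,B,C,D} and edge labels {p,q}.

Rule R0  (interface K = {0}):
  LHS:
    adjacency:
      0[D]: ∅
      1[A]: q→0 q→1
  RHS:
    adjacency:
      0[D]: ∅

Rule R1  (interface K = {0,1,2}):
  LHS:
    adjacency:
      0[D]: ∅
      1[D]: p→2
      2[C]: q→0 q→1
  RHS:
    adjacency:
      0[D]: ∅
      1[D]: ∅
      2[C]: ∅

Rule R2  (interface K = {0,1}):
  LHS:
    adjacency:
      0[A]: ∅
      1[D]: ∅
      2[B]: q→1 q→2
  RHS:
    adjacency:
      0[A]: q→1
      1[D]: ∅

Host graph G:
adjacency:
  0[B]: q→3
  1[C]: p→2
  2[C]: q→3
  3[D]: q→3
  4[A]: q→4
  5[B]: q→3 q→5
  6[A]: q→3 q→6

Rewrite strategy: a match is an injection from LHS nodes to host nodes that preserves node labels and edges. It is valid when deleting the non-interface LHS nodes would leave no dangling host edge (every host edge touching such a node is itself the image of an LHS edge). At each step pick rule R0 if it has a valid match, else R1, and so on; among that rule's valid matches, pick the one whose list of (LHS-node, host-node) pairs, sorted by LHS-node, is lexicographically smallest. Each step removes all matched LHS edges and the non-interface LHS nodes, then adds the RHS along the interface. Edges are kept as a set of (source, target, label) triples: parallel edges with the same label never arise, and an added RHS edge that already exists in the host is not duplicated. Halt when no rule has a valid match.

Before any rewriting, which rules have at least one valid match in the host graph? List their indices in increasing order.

Answer: [R0,R2]

Steps:
R0: 1 valid match — {0↦3, 1↦6}
R1: no valid match — LHS pattern not found
R2: 2 valid matches — {0↦4, 1↦3, 2↦5}, {0↦6, 1↦3, 2↦5}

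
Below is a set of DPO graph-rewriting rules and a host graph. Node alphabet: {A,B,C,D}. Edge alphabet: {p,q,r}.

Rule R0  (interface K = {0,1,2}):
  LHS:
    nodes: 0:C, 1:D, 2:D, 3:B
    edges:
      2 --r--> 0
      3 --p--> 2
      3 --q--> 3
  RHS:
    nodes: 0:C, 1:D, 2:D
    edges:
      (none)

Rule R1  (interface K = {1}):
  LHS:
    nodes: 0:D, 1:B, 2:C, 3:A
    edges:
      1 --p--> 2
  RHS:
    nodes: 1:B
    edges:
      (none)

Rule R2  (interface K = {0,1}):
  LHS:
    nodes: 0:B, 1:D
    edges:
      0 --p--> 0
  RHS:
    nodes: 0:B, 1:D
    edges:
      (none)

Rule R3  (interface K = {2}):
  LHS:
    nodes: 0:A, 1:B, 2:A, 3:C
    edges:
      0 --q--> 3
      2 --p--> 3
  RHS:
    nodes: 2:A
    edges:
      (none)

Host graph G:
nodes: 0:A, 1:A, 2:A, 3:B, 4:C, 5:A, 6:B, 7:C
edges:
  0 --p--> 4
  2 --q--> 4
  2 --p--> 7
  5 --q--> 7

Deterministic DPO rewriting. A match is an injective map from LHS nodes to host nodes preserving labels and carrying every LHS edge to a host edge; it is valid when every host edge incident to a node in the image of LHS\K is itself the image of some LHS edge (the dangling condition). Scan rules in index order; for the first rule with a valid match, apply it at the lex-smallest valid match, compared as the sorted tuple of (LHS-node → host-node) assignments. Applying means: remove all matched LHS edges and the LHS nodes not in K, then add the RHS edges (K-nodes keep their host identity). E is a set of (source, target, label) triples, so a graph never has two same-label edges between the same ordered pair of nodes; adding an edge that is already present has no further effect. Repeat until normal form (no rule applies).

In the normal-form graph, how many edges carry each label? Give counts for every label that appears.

[0] host  ⇒  8 nodes, 4 edges  {0-p->4 2-q->4 2-p->7 5-q->7}
[1] R3 @ {0↦5, 1↦3, 2↦2, 3↦7}  ⇒  5 nodes, 2 edges  {0-p->4 2-q->4}
[2] R3 @ {0↦2, 1↦6, 2↦0, 3↦4}  ⇒  2 nodes, 0 edges  {∅}
normal form: no rule applies after step 2
NF edges: []

Answer: (no edges)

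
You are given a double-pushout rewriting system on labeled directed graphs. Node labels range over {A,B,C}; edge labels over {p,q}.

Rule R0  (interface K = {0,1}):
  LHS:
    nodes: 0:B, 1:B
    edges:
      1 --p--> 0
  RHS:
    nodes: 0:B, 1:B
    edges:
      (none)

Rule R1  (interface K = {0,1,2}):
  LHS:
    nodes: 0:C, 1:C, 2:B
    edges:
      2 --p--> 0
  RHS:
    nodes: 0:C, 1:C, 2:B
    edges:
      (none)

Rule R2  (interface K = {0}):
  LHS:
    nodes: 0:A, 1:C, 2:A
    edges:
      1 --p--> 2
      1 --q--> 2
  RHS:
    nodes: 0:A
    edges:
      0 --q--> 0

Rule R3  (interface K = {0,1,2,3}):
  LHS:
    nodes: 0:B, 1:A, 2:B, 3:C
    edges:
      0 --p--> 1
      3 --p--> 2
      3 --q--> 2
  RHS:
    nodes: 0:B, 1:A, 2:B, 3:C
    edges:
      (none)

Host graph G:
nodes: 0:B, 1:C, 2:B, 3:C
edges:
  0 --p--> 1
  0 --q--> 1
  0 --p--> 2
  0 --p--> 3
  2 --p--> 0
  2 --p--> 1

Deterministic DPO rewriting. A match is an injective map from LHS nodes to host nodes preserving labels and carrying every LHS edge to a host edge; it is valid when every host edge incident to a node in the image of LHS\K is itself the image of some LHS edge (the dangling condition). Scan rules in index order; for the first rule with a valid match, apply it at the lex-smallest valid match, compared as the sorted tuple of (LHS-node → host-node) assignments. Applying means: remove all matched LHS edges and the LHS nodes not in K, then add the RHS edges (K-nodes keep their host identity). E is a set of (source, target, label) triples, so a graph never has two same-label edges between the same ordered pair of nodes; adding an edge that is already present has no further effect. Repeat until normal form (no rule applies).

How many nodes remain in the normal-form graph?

[0] host  ⇒  4 nodes, 6 edges  {0-p->1 0-q->1 0-p->2 0-p->3 2-p->0 2-p->1}
[1] R0 @ {0↦0, 1↦2}  ⇒  4 nodes, 5 edges  {0-p->1 0-q->1 0-p->2 0-p->3 2-p->1}
[2] R0 @ {0↦2, 1↦0}  ⇒  4 nodes, 4 edges  {0-p->1 0-q->1 0-p->3 2-p->1}
[3] R1 @ {0↦1, 1↦3, 2↦0}  ⇒  4 nodes, 3 edges  {0-q->1 0-p->3 2-p->1}
[4] R1 @ {0↦1, 1↦3, 2↦2}  ⇒  4 nodes, 2 edges  {0-q->1 0-p->3}
[5] R1 @ {0↦3, 1↦1, 2↦0}  ⇒  4 nodes, 1 edges  {0-q->1}
normal form: no rule applies after step 5
NF nodes: {0:B, 1:C, 2:B, 3:C}

Answer: 4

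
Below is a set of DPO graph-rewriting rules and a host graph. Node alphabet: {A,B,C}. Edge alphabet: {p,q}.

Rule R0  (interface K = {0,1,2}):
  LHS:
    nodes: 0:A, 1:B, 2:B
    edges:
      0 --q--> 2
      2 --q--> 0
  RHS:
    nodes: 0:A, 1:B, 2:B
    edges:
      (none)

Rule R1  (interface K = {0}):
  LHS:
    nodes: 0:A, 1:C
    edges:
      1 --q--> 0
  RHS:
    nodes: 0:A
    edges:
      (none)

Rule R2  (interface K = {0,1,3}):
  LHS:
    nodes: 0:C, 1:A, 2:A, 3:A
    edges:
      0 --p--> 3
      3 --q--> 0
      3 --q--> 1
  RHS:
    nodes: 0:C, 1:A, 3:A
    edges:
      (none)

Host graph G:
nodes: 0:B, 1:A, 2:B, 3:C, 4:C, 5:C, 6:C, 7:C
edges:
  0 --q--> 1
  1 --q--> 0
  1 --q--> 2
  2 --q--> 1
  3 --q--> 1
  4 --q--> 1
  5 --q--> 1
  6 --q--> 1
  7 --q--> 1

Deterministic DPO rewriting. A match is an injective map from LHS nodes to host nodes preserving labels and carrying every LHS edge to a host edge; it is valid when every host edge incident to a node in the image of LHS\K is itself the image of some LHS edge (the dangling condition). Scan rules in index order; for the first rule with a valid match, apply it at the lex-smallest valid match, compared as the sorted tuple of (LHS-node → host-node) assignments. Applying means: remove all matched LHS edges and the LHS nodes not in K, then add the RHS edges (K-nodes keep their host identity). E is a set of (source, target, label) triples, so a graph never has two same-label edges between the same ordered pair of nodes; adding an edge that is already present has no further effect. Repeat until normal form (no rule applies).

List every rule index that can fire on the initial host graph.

R0: 2 valid matches — {0↦1, 1↦0, 2↦2}, {0↦1, 1↦2, 2↦0}
R1: 5 valid matches — {0↦1, 1↦3}, {0↦1, 1↦4}, {0↦1, 1↦5} (+2 more)
R2: no valid match — LHS pattern not found

Answer: [R0,R1]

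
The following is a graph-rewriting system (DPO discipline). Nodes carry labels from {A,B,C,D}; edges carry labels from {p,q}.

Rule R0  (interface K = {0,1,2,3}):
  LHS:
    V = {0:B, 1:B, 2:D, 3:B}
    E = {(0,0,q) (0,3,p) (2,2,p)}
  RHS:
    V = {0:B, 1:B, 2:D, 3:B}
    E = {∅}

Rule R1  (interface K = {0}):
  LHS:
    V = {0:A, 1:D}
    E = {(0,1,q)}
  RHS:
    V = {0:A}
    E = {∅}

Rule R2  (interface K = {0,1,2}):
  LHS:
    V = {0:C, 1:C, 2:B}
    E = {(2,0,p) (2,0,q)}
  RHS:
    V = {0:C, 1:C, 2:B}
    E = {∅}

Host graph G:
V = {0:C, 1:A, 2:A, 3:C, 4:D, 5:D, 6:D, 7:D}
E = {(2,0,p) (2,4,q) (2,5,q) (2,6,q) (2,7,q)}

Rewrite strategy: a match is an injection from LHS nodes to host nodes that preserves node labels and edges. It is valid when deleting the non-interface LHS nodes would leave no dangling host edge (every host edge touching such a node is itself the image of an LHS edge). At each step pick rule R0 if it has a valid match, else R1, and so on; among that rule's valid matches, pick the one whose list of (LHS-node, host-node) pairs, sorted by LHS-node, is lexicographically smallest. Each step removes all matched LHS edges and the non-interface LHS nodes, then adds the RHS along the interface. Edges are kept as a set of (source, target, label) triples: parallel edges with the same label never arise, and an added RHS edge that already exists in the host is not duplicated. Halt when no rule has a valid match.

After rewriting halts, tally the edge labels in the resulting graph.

Answer: p:1

Steps:
initial: |V|=8 |E|=5  E = 2-p->0 2-q->4 2-q->5 2-q->6 2-q->7
step 1: apply R1 at {0↦2, 1↦4}  → |V|=7 |E|=4  E = 2-p->0 2-q->5 2-q->6 2-q->7
step 2: apply R1 at {0↦2, 1↦5}  → |V|=6 |E|=3  E = 2-p->0 2-q->6 2-q->7
step 3: apply R1 at {0↦2, 1↦6}  → |V|=5 |E|=2  E = 2-p->0 2-q->7
step 4: apply R1 at {0↦2, 1↦7}  → |V|=4 |E|=1  E = 2-p->0
normal form: no rule applies after step 4
NF edges: [(2, 0, 'p')]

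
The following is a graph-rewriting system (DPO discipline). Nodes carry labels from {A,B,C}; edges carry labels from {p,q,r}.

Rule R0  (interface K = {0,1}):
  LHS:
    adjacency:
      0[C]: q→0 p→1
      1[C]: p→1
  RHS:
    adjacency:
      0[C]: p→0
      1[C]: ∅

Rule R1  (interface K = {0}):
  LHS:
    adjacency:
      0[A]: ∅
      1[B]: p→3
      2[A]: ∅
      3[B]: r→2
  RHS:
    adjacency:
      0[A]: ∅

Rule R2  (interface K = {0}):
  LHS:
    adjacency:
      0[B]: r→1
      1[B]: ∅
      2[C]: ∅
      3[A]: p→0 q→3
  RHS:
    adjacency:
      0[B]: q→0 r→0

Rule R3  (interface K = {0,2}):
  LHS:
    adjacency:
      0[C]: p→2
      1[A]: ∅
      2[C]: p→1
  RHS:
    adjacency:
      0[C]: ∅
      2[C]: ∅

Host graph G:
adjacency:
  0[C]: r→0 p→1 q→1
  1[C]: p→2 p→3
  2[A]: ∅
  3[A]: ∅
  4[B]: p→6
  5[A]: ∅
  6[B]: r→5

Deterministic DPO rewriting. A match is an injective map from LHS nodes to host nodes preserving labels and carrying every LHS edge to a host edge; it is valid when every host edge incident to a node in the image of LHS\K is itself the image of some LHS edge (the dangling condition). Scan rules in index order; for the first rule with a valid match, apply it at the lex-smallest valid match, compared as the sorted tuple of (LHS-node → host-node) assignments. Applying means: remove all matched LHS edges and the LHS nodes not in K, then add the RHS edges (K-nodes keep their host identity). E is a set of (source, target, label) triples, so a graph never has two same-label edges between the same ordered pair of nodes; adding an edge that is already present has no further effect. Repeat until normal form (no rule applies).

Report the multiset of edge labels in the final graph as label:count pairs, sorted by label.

Answer: p:1 q:1 r:1

Steps:
initial: |V|=7 |E|=7  E = 0-r->0 0-p->1 0-q->1 1-p->2 1-p->3 4-p->6 6-r->5
step 1: apply R1 at {0↦2, 1↦4, 2↦5, 3↦6}  → |V|=4 |E|=5  E = 0-r->0 0-p->1 0-q->1 1-p->2 1-p->3
step 2: apply R3 at {0↦0, 1↦2, 2↦1}  → |V|=3 |E|=3  E = 0-r->0 0-q->1 1-p->3
final graph: no rule applies after step 2
NF edges: [(0, 0, 'r'), (0, 1, 'q'), (1, 3, 'p')]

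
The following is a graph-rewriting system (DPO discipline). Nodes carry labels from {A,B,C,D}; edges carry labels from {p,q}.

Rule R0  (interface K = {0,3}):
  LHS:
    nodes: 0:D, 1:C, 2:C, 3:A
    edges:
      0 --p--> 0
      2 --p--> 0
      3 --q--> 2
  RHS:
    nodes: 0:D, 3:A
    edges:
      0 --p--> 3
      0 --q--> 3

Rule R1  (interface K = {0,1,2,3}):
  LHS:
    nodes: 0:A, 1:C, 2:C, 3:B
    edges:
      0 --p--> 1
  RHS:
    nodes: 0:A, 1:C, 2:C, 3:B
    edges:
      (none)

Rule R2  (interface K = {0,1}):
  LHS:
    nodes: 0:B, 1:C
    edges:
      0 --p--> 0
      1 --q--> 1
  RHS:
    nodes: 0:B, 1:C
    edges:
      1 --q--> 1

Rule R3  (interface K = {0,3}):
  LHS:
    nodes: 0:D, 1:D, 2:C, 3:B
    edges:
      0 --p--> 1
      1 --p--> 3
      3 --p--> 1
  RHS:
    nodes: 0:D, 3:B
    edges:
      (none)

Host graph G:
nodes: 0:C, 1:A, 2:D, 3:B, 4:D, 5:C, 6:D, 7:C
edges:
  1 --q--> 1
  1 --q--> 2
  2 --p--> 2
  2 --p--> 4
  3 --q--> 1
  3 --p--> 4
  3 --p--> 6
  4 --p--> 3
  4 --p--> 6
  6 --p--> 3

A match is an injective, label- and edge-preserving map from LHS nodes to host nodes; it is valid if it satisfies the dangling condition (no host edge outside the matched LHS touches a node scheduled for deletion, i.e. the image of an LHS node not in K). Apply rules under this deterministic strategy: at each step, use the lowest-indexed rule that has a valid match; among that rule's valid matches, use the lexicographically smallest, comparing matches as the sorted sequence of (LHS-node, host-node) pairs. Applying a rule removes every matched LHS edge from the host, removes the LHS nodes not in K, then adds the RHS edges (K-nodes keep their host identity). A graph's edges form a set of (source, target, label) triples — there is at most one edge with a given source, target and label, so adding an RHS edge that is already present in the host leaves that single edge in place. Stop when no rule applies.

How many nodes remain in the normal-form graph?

Answer: 4

Steps:
start.  V:8 E:10  edges: 1-q->1 1-q->2 2-p->2 2-p->4 3-q->1 3-p->4 3-p->6 4-p->3 4-p->6 6-p->3
1. fire R3 via {0↦4, 1↦6, 2↦0, 3↦3}  →  V:6 E:7  edges: 1-q->1 1-q->2 2-p->2 2-p->4 3-q->1 3-p->4 4-p->3
2. fire R3 via {0↦2, 1↦4, 2↦5, 3↦3}  →  V:4 E:4  edges: 1-q->1 1-q->2 2-p->2 3-q->1
normal form: no rule applies after step 2
NF nodes: {1:A, 2:D, 3:B, 7:C}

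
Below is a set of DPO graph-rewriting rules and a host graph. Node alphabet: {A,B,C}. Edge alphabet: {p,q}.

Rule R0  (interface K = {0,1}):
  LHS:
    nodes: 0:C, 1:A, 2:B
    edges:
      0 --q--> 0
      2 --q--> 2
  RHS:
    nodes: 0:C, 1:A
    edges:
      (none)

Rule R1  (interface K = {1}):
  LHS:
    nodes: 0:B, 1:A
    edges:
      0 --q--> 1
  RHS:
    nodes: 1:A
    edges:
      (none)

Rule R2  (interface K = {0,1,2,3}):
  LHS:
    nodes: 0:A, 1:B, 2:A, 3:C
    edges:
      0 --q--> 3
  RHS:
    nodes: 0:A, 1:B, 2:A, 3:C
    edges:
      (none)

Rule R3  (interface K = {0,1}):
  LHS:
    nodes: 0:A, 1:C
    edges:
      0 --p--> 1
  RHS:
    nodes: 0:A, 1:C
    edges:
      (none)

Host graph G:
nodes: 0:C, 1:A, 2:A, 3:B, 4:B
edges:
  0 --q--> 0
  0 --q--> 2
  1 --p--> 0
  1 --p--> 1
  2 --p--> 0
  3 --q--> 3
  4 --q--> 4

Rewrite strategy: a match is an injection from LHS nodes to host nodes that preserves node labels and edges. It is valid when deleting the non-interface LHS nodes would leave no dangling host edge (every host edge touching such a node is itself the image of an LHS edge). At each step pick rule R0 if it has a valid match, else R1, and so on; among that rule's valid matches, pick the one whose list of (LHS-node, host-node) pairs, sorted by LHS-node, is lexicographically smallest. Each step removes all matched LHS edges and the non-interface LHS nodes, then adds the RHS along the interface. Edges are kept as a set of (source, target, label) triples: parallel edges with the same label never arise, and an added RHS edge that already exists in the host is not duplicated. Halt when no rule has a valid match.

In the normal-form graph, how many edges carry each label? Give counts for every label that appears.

Answer: p:1 q:2

Steps:
initial: |V|=5 |E|=7  E = 0-q->0 0-q->2 1-p->0 1-p->1 2-p->0 3-q->3 4-q->4
step 1: apply R0 at {0↦0, 1↦1, 2↦3}  → |V|=4 |E|=5  E = 0-q->2 1-p->0 1-p->1 2-p->0 4-q->4
step 2: apply R3 at {0↦1, 1↦0}  → |V|=4 |E|=4  E = 0-q->2 1-p->1 2-p->0 4-q->4
step 3: apply R3 at {0↦2, 1↦0}  → |V|=4 |E|=3  E = 0-q->2 1-p->1 4-q->4
halt: no rule applies after step 3
NF edges: [(0, 2, 'q'), (1, 1, 'p'), (4, 4, 'q')]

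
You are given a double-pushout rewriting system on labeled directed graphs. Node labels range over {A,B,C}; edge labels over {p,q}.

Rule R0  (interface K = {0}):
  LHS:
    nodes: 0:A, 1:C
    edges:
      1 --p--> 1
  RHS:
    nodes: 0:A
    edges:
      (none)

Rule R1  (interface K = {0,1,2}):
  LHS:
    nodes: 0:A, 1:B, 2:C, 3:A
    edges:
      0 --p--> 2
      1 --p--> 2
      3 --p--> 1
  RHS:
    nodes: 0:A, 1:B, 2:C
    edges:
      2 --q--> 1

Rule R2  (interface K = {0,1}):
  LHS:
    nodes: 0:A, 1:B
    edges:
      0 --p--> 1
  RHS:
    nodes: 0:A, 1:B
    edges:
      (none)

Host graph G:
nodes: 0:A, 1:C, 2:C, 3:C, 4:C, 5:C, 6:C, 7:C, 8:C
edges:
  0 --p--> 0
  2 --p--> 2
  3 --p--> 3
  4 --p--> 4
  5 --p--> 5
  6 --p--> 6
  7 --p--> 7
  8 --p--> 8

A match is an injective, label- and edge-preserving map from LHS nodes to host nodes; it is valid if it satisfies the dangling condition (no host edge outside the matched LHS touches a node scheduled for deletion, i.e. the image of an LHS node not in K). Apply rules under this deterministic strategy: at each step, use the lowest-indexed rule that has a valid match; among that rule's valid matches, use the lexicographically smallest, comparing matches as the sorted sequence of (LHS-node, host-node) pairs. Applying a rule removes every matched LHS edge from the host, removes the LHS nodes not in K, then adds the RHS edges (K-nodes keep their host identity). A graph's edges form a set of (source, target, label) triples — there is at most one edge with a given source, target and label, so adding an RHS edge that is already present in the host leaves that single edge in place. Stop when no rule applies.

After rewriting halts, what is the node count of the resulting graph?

[0] host  ⇒  9 nodes, 8 edges  {0-p->0 2-p->2 3-p->3 4-p->4 5-p->5 6-p->6 7-p->7 8-p->8}
[1] R0 @ {0↦0, 1↦2}  ⇒  8 nodes, 7 edges  {0-p->0 3-p->3 4-p->4 5-p->5 6-p->6 7-p->7 8-p->8}
[2] R0 @ {0↦0, 1↦3}  ⇒  7 nodes, 6 edges  {0-p->0 4-p->4 5-p->5 6-p->6 7-p->7 8-p->8}
[3] R0 @ {0↦0, 1↦4}  ⇒  6 nodes, 5 edges  {0-p->0 5-p->5 6-p->6 7-p->7 8-p->8}
[4] R0 @ {0↦0, 1↦5}  ⇒  5 nodes, 4 edges  {0-p->0 6-p->6 7-p->7 8-p->8}
[5] R0 @ {0↦0, 1↦6}  ⇒  4 nodes, 3 edges  {0-p->0 7-p->7 8-p->8}
[6] R0 @ {0↦0, 1↦7}  ⇒  3 nodes, 2 edges  {0-p->0 8-p->8}
[7] R0 @ {0↦0, 1↦8}  ⇒  2 nodes, 1 edges  {0-p->0}
normal form: no rule applies after step 7
NF nodes: {0:A, 1:C}

Answer: 2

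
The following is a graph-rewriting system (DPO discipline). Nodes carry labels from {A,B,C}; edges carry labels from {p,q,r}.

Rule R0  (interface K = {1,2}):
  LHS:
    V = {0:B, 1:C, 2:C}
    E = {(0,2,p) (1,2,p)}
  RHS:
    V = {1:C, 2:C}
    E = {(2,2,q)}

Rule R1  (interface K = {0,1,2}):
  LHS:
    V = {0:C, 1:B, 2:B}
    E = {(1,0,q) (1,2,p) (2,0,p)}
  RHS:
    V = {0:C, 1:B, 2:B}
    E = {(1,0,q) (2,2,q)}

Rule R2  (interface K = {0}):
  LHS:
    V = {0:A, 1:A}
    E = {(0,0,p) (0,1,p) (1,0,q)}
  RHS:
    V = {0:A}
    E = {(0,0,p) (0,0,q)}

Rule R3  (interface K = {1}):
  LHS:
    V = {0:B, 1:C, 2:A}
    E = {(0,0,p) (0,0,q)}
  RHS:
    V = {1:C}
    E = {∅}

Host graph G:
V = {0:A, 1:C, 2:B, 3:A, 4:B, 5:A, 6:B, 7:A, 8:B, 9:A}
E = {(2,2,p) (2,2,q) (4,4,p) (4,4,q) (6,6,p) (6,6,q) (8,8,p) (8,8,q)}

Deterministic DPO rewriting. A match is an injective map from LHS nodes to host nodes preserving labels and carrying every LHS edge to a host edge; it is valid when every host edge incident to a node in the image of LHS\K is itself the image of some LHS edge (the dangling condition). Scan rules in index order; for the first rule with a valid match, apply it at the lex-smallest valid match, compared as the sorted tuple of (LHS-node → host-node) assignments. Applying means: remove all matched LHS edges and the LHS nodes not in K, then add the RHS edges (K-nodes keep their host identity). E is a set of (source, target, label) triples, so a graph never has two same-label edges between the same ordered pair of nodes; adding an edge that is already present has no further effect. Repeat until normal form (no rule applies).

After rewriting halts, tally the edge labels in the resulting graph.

start.  V:10 E:8  edges: 2-p->2 2-q->2 4-p->4 4-q->4 6-p->6 6-q->6 8-p->8 8-q->8
1. fire R3 via {0↦2, 1↦1, 2↦0}  →  V:8 E:6  edges: 4-p->4 4-q->4 6-p->6 6-q->6 8-p->8 8-q->8
2. fire R3 via {0↦4, 1↦1, 2↦3}  →  V:6 E:4  edges: 6-p->6 6-q->6 8-p->8 8-q->8
3. fire R3 via {0↦6, 1↦1, 2↦5}  →  V:4 E:2  edges: 8-p->8 8-q->8
4. fire R3 via {0↦8, 1↦1, 2↦7}  →  V:2 E:0  edges: ∅
halt: no rule applies after step 4
NF edges: []

Answer: (no edges)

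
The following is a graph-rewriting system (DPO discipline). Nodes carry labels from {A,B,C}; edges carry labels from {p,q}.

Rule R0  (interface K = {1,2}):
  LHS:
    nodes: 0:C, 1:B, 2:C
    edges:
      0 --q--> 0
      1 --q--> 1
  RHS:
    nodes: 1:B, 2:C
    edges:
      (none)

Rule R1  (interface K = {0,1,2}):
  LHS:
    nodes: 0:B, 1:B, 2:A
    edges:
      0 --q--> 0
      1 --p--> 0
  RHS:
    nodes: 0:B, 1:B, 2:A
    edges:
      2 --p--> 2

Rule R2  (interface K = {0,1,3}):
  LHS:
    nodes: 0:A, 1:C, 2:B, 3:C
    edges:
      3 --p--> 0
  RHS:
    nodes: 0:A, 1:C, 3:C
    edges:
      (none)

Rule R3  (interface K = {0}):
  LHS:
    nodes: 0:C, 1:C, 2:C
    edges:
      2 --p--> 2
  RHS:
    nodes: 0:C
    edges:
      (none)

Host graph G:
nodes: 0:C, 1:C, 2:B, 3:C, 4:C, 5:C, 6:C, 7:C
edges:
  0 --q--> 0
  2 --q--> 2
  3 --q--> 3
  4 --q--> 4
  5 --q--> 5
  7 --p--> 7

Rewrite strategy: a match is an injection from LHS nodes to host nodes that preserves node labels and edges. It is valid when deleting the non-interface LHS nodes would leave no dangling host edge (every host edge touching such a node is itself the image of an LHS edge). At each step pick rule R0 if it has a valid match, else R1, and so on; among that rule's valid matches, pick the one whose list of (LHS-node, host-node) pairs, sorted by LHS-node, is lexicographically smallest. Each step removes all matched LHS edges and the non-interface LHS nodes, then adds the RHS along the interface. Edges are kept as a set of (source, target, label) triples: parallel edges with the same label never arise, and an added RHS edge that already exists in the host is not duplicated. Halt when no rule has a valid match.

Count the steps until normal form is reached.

[0] host  ⇒  8 nodes, 6 edges  {0-q->0 2-q->2 3-q->3 4-q->4 5-q->5 7-p->7}
[1] R0 @ {0↦0, 1↦2, 2↦1}  ⇒  7 nodes, 4 edges  {3-q->3 4-q->4 5-q->5 7-p->7}
[2] R3 @ {0↦1, 1↦6, 2↦7}  ⇒  5 nodes, 3 edges  {3-q->3 4-q->4 5-q->5}
halt: no rule applies after step 2

Answer: 2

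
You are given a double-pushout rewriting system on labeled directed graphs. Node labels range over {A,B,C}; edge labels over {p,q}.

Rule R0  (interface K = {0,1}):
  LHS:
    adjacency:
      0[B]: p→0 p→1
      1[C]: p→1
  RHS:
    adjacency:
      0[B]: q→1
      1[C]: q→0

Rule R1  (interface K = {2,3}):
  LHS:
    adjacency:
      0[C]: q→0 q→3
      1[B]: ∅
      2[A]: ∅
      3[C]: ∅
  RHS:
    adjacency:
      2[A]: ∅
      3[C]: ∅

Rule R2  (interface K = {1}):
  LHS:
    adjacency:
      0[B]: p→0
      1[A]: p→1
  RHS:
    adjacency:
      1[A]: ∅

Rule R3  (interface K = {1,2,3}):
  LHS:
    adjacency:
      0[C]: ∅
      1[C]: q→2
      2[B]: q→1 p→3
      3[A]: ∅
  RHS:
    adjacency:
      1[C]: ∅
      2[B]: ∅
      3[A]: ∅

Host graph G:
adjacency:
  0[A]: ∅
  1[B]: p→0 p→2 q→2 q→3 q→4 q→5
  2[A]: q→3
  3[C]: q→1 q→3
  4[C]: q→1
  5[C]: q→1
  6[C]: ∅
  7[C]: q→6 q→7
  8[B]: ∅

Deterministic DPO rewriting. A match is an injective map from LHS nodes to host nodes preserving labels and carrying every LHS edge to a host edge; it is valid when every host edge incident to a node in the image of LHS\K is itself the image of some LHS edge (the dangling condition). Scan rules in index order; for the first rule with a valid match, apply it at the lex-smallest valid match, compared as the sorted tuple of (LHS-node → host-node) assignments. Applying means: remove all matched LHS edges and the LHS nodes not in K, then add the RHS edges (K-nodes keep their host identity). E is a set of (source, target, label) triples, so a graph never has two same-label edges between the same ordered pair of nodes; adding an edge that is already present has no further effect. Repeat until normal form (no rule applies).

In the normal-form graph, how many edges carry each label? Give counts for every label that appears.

Answer: p:1 q:7

Rewrite trace:
[0] host  ⇒  9 nodes, 13 edges  {1-p->0 1-p->2 1-q->2 1-q->3 1-q->4 1-q->5 2-q->3 3-q->1 3-q->3 4-q->1 5-q->1 7-q->6 7-q->7}
[1] R1 @ {0↦7, 1↦8, 2↦0, 3↦6}  ⇒  7 nodes, 11 edges  {1-p->0 1-p->2 1-q->2 1-q->3 1-q->4 1-q->5 2-q->3 3-q->1 3-q->3 4-q->1 5-q->1}
[2] R3 @ {0↦6, 1↦3, 2↦1, 3↦0}  ⇒  6 nodes, 8 edges  {1-p->2 1-q->2 1-q->4 1-q->5 2-q->3 3-q->3 4-q->1 5-q->1}
halt: no rule applies after step 2
NF edges: [(1, 2, 'p'), (1, 2, 'q'), (1, 4, 'q'), (1, 5, 'q'), (2, 3, 'q'), (3, 3, 'q'), (4, 1, 'q'), (5, 1, 'q')]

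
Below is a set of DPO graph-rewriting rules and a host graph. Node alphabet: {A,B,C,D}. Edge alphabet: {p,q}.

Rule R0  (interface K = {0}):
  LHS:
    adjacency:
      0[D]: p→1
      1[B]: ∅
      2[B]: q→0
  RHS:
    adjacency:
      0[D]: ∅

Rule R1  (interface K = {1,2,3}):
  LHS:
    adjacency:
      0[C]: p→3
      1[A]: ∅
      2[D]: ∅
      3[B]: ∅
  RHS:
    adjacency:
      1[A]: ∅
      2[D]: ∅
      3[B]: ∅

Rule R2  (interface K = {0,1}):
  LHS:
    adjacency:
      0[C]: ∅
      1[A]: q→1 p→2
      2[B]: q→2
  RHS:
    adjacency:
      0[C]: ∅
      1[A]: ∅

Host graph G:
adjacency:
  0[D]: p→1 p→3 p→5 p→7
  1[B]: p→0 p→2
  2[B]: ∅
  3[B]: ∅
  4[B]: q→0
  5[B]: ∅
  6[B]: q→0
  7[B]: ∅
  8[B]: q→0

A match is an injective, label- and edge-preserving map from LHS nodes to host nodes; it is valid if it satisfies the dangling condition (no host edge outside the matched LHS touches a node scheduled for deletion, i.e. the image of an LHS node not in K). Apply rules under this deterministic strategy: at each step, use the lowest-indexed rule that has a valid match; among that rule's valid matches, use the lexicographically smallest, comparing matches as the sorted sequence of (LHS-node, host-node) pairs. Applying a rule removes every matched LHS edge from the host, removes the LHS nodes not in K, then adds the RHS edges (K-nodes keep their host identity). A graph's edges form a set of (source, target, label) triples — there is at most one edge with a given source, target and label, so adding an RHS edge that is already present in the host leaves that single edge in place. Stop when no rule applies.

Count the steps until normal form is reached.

Answer: 3

Steps:
initial: |V|=9 |E|=9  E = 0-p->1 0-p->3 0-p->5 0-p->7 1-p->0 1-p->2 4-q->0 6-q->0 8-q->0
step 1: apply R0 at {0↦0, 1↦3, 2↦4}  → |V|=7 |E|=7  E = 0-p->1 0-p->5 0-p->7 1-p->0 1-p->2 6-q->0 8-q->0
step 2: apply R0 at {0↦0, 1↦5, 2↦6}  → |V|=5 |E|=5  E = 0-p->1 0-p->7 1-p->0 1-p->2 8-q->0
step 3: apply R0 at {0↦0, 1↦7, 2↦8}  → |V|=3 |E|=3  E = 0-p->1 1-p->0 1-p->2
final graph: no rule applies after step 3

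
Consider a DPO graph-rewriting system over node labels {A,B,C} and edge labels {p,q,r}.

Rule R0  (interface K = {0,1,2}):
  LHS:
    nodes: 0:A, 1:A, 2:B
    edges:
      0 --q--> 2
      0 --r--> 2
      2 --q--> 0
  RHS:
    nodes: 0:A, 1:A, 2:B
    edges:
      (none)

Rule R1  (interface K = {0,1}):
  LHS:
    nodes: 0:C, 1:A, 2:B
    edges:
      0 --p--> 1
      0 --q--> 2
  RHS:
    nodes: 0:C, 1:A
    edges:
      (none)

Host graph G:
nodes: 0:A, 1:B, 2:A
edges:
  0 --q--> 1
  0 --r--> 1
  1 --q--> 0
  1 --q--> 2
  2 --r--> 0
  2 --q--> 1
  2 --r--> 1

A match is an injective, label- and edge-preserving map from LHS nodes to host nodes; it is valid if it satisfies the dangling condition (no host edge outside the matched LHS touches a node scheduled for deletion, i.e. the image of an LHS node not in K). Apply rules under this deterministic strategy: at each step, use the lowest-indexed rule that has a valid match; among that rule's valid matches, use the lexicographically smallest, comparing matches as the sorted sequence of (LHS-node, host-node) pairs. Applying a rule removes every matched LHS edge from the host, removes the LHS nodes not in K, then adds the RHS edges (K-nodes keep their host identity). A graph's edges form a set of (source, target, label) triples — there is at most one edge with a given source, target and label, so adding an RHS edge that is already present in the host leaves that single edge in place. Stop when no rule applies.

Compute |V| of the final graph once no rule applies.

Answer: 3

Rewrite trace:
initial: |V|=3 |E|=7  E = 0-q->1 0-r->1 1-q->0 1-q->2 2-r->0 2-q->1 2-r->1
step 1: apply R0 at {0↦0, 1↦2, 2↦1}  → |V|=3 |E|=4  E = 1-q->2 2-r->0 2-q->1 2-r->1
step 2: apply R0 at {0↦2, 1↦0, 2↦1}  → |V|=3 |E|=1  E = 2-r->0
final graph: no rule applies after step 2
NF nodes: {0:A, 1:B, 2:A}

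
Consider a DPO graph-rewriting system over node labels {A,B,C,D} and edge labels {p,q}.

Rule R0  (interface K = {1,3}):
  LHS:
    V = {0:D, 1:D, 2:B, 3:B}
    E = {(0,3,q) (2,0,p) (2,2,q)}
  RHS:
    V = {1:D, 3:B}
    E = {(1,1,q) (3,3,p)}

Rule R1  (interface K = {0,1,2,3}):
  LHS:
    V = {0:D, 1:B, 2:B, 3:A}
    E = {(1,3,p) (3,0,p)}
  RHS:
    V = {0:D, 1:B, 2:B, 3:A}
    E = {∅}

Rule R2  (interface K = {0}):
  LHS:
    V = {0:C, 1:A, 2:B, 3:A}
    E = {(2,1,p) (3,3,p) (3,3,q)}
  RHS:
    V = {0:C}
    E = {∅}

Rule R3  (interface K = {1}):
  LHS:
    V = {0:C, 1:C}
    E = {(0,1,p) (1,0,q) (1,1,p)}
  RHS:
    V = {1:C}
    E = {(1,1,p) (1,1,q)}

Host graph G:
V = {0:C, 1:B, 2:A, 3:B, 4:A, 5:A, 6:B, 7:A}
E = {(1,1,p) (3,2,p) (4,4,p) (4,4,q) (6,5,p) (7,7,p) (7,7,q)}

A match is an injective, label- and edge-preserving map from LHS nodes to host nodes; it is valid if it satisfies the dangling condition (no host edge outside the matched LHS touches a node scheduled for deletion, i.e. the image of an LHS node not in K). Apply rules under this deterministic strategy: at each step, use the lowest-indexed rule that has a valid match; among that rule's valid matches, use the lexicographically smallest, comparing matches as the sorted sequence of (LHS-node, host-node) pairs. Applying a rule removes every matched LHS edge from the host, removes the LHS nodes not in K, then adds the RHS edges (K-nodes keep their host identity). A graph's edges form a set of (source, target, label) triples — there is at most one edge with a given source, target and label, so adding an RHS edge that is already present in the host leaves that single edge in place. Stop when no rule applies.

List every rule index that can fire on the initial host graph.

Answer: [R2]

Derivation:
R0: no valid match — LHS pattern not found
R1: no valid match — LHS pattern not found
R2: 4 valid matches — {0↦0, 1↦2, 2↦3, 3↦4}, {0↦0, 1↦2, 2↦3, 3↦7}, {0↦0, 1↦5, 2↦6, 3↦4} (+1 more)
R3: no valid match — LHS pattern not found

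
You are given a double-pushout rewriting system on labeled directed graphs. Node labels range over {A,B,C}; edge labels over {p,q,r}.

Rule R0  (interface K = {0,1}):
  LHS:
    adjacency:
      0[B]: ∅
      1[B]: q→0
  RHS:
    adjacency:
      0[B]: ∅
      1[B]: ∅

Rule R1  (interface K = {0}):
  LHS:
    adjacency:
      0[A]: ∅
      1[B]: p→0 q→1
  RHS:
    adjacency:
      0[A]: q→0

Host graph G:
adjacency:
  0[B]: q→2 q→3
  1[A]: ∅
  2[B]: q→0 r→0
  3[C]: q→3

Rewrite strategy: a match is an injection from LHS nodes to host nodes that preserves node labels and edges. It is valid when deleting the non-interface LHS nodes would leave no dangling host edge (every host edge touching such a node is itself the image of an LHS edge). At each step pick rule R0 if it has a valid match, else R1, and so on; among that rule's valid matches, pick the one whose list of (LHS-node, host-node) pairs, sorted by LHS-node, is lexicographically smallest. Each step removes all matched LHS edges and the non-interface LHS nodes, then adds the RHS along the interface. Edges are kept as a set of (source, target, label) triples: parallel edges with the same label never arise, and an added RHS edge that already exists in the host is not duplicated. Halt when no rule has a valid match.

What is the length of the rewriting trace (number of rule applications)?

Answer: 2

Rewrite trace:
[0] host  ⇒  4 nodes, 5 edges  {0-q->2 0-q->3 2-q->0 2-r->0 3-q->3}
[1] R0 @ {0↦0, 1↦2}  ⇒  4 nodes, 4 edges  {0-q->2 0-q->3 2-r->0 3-q->3}
[2] R0 @ {0↦2, 1↦0}  ⇒  4 nodes, 3 edges  {0-q->3 2-r->0 3-q->3}
halt: no rule applies after step 2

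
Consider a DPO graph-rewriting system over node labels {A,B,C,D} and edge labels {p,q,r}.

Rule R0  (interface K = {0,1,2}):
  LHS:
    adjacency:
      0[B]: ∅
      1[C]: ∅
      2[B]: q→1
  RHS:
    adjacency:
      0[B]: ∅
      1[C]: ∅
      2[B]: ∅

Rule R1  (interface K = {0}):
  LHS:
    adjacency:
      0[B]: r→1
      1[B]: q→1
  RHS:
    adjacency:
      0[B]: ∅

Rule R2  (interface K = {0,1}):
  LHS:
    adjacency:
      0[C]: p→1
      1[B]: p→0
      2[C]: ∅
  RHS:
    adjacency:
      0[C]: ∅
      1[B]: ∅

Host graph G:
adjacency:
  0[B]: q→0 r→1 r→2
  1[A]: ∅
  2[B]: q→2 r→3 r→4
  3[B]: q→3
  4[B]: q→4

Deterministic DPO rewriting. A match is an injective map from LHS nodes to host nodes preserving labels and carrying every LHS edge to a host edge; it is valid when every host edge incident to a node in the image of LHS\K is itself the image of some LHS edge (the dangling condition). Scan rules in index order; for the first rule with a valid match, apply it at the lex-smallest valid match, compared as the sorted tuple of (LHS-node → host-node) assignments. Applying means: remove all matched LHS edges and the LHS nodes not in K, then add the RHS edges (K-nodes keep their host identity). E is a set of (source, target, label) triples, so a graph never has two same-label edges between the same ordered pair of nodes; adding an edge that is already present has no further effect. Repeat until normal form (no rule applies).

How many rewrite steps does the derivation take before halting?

Answer: 3

Derivation:
initial: |V|=5 |E|=8  E = 0-q->0 0-r->1 0-r->2 2-q->2 2-r->3 2-r->4 3-q->3 4-q->4
step 1: apply R1 at {0↦2, 1↦3}  → |V|=4 |E|=6  E = 0-q->0 0-r->1 0-r->2 2-q->2 2-r->4 4-q->4
step 2: apply R1 at {0↦2, 1↦4}  → |V|=3 |E|=4  E = 0-q->0 0-r->1 0-r->2 2-q->2
step 3: apply R1 at {0↦0, 1↦2}  → |V|=2 |E|=2  E = 0-q->0 0-r->1
normal form: no rule applies after step 3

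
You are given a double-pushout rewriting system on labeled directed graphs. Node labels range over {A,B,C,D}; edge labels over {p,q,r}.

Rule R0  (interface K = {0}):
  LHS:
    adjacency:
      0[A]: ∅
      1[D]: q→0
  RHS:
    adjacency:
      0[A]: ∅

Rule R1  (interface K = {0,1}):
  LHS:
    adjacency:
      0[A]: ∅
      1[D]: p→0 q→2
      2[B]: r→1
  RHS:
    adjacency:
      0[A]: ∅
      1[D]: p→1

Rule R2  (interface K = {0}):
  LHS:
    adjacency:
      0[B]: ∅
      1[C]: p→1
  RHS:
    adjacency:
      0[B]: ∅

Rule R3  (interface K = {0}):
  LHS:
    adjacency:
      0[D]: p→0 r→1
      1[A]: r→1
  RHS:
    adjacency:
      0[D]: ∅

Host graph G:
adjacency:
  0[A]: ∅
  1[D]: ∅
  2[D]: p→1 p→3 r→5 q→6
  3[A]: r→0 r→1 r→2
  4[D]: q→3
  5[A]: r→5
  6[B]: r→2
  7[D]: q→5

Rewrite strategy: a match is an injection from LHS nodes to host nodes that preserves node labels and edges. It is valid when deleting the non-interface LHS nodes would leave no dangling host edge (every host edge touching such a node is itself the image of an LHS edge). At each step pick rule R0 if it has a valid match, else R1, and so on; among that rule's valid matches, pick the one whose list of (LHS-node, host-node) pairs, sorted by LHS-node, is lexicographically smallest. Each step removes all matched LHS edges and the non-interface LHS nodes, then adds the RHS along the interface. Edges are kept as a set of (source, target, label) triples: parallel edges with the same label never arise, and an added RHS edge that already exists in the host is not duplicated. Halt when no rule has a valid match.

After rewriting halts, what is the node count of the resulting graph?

Answer: 4

Derivation:
[0] host  ⇒  8 nodes, 11 edges  {2-p->1 2-p->3 2-r->5 2-q->6 3-r->0 3-r->1 3-r->2 4-q->3 5-r->5 6-r->2 7-q->5}
[1] R0 @ {0↦3, 1↦4}  ⇒  7 nodes, 10 edges  {2-p->1 2-p->3 2-r->5 2-q->6 3-r->0 3-r->1 3-r->2 5-r->5 6-r->2 7-q->5}
[2] R0 @ {0↦5, 1↦7}  ⇒  6 nodes, 9 edges  {2-p->1 2-p->3 2-r->5 2-q->6 3-r->0 3-r->1 3-r->2 5-r->5 6-r->2}
[3] R1 @ {0↦3, 1↦2, 2↦6}  ⇒  5 nodes, 7 edges  {2-p->1 2-p->2 2-r->5 3-r->0 3-r->1 3-r->2 5-r->5}
[4] R3 @ {0↦2, 1↦5}  ⇒  4 nodes, 4 edges  {2-p->1 3-r->0 3-r->1 3-r->2}
normal form: no rule applies after step 4
NF nodes: {0:A, 1:D, 2:D, 3:A}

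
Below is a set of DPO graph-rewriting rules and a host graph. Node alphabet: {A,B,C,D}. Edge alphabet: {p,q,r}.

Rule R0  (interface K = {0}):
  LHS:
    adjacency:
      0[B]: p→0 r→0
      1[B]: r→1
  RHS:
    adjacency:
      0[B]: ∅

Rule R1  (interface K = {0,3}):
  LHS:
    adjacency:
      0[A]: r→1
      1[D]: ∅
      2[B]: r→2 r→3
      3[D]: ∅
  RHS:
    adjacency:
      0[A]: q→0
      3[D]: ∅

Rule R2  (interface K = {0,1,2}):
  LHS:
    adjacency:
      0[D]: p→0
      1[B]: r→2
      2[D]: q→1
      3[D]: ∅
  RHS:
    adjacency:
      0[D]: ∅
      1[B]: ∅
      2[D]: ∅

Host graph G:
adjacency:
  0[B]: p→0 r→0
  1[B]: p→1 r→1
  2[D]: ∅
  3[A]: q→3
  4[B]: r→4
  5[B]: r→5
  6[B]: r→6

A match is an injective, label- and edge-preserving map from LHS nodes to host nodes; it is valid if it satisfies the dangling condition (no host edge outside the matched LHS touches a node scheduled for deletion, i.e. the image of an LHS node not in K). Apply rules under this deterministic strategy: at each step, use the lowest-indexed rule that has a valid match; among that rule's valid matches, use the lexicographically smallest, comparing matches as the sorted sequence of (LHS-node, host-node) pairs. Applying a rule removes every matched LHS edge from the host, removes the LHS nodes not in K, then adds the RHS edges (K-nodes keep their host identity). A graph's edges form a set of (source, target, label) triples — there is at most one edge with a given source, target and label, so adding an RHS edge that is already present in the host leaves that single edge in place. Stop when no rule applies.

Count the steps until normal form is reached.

Answer: 2

Steps:
initial: |V|=7 |E|=8  E = 0-p->0 0-r->0 1-p->1 1-r->1 3-q->3 4-r->4 5-r->5 6-r->6
step 1: apply R0 at {0↦0, 1↦4}  → |V|=6 |E|=5  E = 1-p->1 1-r->1 3-q->3 5-r->5 6-r->6
step 2: apply R0 at {0↦1, 1↦5}  → |V|=5 |E|=2  E = 3-q->3 6-r->6
halt: no rule applies after step 2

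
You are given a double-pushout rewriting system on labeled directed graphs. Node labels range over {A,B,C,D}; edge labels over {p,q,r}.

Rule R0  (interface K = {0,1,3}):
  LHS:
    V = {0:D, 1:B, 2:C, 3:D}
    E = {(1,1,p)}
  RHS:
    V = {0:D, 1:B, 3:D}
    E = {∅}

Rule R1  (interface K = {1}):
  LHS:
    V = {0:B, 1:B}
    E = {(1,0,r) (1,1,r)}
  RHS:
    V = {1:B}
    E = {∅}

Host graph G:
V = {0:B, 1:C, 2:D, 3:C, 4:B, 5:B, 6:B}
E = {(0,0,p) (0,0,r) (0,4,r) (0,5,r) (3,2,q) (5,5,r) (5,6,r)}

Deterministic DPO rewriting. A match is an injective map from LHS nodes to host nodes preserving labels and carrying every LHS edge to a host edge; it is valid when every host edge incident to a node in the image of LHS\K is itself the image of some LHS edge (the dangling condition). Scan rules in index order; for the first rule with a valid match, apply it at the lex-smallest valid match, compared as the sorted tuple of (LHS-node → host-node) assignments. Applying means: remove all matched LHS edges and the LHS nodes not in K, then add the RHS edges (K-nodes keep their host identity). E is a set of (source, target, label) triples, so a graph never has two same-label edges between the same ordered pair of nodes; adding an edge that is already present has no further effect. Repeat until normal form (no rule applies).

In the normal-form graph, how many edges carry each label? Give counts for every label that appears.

Answer: p:1 q:1 r:1

Steps:
[0] host  ⇒  7 nodes, 7 edges  {0-p->0 0-r->0 0-r->4 0-r->5 3-q->2 5-r->5 5-r->6}
[1] R1 @ {0↦4, 1↦0}  ⇒  6 nodes, 5 edges  {0-p->0 0-r->5 3-q->2 5-r->5 5-r->6}
[2] R1 @ {0↦6, 1↦5}  ⇒  5 nodes, 3 edges  {0-p->0 0-r->5 3-q->2}
halt: no rule applies after step 2
NF edges: [(0, 0, 'p'), (0, 5, 'r'), (3, 2, 'q')]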